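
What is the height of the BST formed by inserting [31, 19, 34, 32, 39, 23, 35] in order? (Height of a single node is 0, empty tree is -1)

Insertion order: [31, 19, 34, 32, 39, 23, 35]
Tree (level-order array): [31, 19, 34, None, 23, 32, 39, None, None, None, None, 35]
Compute height bottom-up (empty subtree = -1):
  height(23) = 1 + max(-1, -1) = 0
  height(19) = 1 + max(-1, 0) = 1
  height(32) = 1 + max(-1, -1) = 0
  height(35) = 1 + max(-1, -1) = 0
  height(39) = 1 + max(0, -1) = 1
  height(34) = 1 + max(0, 1) = 2
  height(31) = 1 + max(1, 2) = 3
Height = 3


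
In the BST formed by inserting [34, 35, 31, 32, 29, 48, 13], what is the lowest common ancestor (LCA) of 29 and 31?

Tree insertion order: [34, 35, 31, 32, 29, 48, 13]
Tree (level-order array): [34, 31, 35, 29, 32, None, 48, 13]
In a BST, the LCA of p=29, q=31 is the first node v on the
root-to-leaf path with p <= v <= q (go left if both < v, right if both > v).
Walk from root:
  at 34: both 29 and 31 < 34, go left
  at 31: 29 <= 31 <= 31, this is the LCA
LCA = 31


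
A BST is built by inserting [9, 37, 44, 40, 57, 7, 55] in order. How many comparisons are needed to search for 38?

Search path for 38: 9 -> 37 -> 44 -> 40
Found: False
Comparisons: 4


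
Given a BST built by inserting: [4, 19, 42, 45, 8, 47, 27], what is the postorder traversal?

Tree insertion order: [4, 19, 42, 45, 8, 47, 27]
Tree (level-order array): [4, None, 19, 8, 42, None, None, 27, 45, None, None, None, 47]
Postorder traversal: [8, 27, 47, 45, 42, 19, 4]


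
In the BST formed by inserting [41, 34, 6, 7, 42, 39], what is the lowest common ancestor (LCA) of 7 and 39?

Tree insertion order: [41, 34, 6, 7, 42, 39]
Tree (level-order array): [41, 34, 42, 6, 39, None, None, None, 7]
In a BST, the LCA of p=7, q=39 is the first node v on the
root-to-leaf path with p <= v <= q (go left if both < v, right if both > v).
Walk from root:
  at 41: both 7 and 39 < 41, go left
  at 34: 7 <= 34 <= 39, this is the LCA
LCA = 34


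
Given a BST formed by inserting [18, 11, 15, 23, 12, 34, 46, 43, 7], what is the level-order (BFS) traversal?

Tree insertion order: [18, 11, 15, 23, 12, 34, 46, 43, 7]
Tree (level-order array): [18, 11, 23, 7, 15, None, 34, None, None, 12, None, None, 46, None, None, 43]
BFS from the root, enqueuing left then right child of each popped node:
  queue [18] -> pop 18, enqueue [11, 23], visited so far: [18]
  queue [11, 23] -> pop 11, enqueue [7, 15], visited so far: [18, 11]
  queue [23, 7, 15] -> pop 23, enqueue [34], visited so far: [18, 11, 23]
  queue [7, 15, 34] -> pop 7, enqueue [none], visited so far: [18, 11, 23, 7]
  queue [15, 34] -> pop 15, enqueue [12], visited so far: [18, 11, 23, 7, 15]
  queue [34, 12] -> pop 34, enqueue [46], visited so far: [18, 11, 23, 7, 15, 34]
  queue [12, 46] -> pop 12, enqueue [none], visited so far: [18, 11, 23, 7, 15, 34, 12]
  queue [46] -> pop 46, enqueue [43], visited so far: [18, 11, 23, 7, 15, 34, 12, 46]
  queue [43] -> pop 43, enqueue [none], visited so far: [18, 11, 23, 7, 15, 34, 12, 46, 43]
Result: [18, 11, 23, 7, 15, 34, 12, 46, 43]


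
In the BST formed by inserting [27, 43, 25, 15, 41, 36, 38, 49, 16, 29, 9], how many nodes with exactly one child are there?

Tree built from: [27, 43, 25, 15, 41, 36, 38, 49, 16, 29, 9]
Tree (level-order array): [27, 25, 43, 15, None, 41, 49, 9, 16, 36, None, None, None, None, None, None, None, 29, 38]
Rule: These are nodes with exactly 1 non-null child.
Per-node child counts:
  node 27: 2 child(ren)
  node 25: 1 child(ren)
  node 15: 2 child(ren)
  node 9: 0 child(ren)
  node 16: 0 child(ren)
  node 43: 2 child(ren)
  node 41: 1 child(ren)
  node 36: 2 child(ren)
  node 29: 0 child(ren)
  node 38: 0 child(ren)
  node 49: 0 child(ren)
Matching nodes: [25, 41]
Count of nodes with exactly one child: 2


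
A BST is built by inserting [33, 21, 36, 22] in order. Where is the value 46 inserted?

Starting tree (level order): [33, 21, 36, None, 22]
Insertion path: 33 -> 36
Result: insert 46 as right child of 36
Final tree (level order): [33, 21, 36, None, 22, None, 46]


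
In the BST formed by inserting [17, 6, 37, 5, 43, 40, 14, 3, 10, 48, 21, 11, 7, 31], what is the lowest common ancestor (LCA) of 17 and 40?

Tree insertion order: [17, 6, 37, 5, 43, 40, 14, 3, 10, 48, 21, 11, 7, 31]
Tree (level-order array): [17, 6, 37, 5, 14, 21, 43, 3, None, 10, None, None, 31, 40, 48, None, None, 7, 11]
In a BST, the LCA of p=17, q=40 is the first node v on the
root-to-leaf path with p <= v <= q (go left if both < v, right if both > v).
Walk from root:
  at 17: 17 <= 17 <= 40, this is the LCA
LCA = 17


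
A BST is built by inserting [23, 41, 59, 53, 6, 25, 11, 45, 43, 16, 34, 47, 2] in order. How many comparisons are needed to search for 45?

Search path for 45: 23 -> 41 -> 59 -> 53 -> 45
Found: True
Comparisons: 5


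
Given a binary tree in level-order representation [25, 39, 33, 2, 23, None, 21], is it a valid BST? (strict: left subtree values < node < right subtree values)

Level-order array: [25, 39, 33, 2, 23, None, 21]
Validate using subtree bounds (lo, hi): at each node, require lo < value < hi,
then recurse left with hi=value and right with lo=value.
Preorder trace (stopping at first violation):
  at node 25 with bounds (-inf, +inf): OK
  at node 39 with bounds (-inf, 25): VIOLATION
Node 39 violates its bound: not (-inf < 39 < 25).
Result: Not a valid BST


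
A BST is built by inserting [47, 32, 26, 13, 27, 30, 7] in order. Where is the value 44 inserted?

Starting tree (level order): [47, 32, None, 26, None, 13, 27, 7, None, None, 30]
Insertion path: 47 -> 32
Result: insert 44 as right child of 32
Final tree (level order): [47, 32, None, 26, 44, 13, 27, None, None, 7, None, None, 30]


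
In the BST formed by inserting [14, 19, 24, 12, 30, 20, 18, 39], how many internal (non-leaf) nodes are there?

Tree built from: [14, 19, 24, 12, 30, 20, 18, 39]
Tree (level-order array): [14, 12, 19, None, None, 18, 24, None, None, 20, 30, None, None, None, 39]
Rule: An internal node has at least one child.
Per-node child counts:
  node 14: 2 child(ren)
  node 12: 0 child(ren)
  node 19: 2 child(ren)
  node 18: 0 child(ren)
  node 24: 2 child(ren)
  node 20: 0 child(ren)
  node 30: 1 child(ren)
  node 39: 0 child(ren)
Matching nodes: [14, 19, 24, 30]
Count of internal (non-leaf) nodes: 4


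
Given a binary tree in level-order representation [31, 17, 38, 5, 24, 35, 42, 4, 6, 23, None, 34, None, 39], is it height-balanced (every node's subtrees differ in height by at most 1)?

Tree (level-order array): [31, 17, 38, 5, 24, 35, 42, 4, 6, 23, None, 34, None, 39]
Definition: a tree is height-balanced if, at every node, |h(left) - h(right)| <= 1 (empty subtree has height -1).
Bottom-up per-node check:
  node 4: h_left=-1, h_right=-1, diff=0 [OK], height=0
  node 6: h_left=-1, h_right=-1, diff=0 [OK], height=0
  node 5: h_left=0, h_right=0, diff=0 [OK], height=1
  node 23: h_left=-1, h_right=-1, diff=0 [OK], height=0
  node 24: h_left=0, h_right=-1, diff=1 [OK], height=1
  node 17: h_left=1, h_right=1, diff=0 [OK], height=2
  node 34: h_left=-1, h_right=-1, diff=0 [OK], height=0
  node 35: h_left=0, h_right=-1, diff=1 [OK], height=1
  node 39: h_left=-1, h_right=-1, diff=0 [OK], height=0
  node 42: h_left=0, h_right=-1, diff=1 [OK], height=1
  node 38: h_left=1, h_right=1, diff=0 [OK], height=2
  node 31: h_left=2, h_right=2, diff=0 [OK], height=3
All nodes satisfy the balance condition.
Result: Balanced


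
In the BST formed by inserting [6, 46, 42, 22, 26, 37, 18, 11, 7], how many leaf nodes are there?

Tree built from: [6, 46, 42, 22, 26, 37, 18, 11, 7]
Tree (level-order array): [6, None, 46, 42, None, 22, None, 18, 26, 11, None, None, 37, 7]
Rule: A leaf has 0 children.
Per-node child counts:
  node 6: 1 child(ren)
  node 46: 1 child(ren)
  node 42: 1 child(ren)
  node 22: 2 child(ren)
  node 18: 1 child(ren)
  node 11: 1 child(ren)
  node 7: 0 child(ren)
  node 26: 1 child(ren)
  node 37: 0 child(ren)
Matching nodes: [7, 37]
Count of leaf nodes: 2


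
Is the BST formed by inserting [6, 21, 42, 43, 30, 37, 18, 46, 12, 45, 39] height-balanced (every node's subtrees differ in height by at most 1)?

Tree (level-order array): [6, None, 21, 18, 42, 12, None, 30, 43, None, None, None, 37, None, 46, None, 39, 45]
Definition: a tree is height-balanced if, at every node, |h(left) - h(right)| <= 1 (empty subtree has height -1).
Bottom-up per-node check:
  node 12: h_left=-1, h_right=-1, diff=0 [OK], height=0
  node 18: h_left=0, h_right=-1, diff=1 [OK], height=1
  node 39: h_left=-1, h_right=-1, diff=0 [OK], height=0
  node 37: h_left=-1, h_right=0, diff=1 [OK], height=1
  node 30: h_left=-1, h_right=1, diff=2 [FAIL (|-1-1|=2 > 1)], height=2
  node 45: h_left=-1, h_right=-1, diff=0 [OK], height=0
  node 46: h_left=0, h_right=-1, diff=1 [OK], height=1
  node 43: h_left=-1, h_right=1, diff=2 [FAIL (|-1-1|=2 > 1)], height=2
  node 42: h_left=2, h_right=2, diff=0 [OK], height=3
  node 21: h_left=1, h_right=3, diff=2 [FAIL (|1-3|=2 > 1)], height=4
  node 6: h_left=-1, h_right=4, diff=5 [FAIL (|-1-4|=5 > 1)], height=5
Node 30 violates the condition: |-1 - 1| = 2 > 1.
Result: Not balanced


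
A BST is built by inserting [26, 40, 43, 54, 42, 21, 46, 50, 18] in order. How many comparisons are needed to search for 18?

Search path for 18: 26 -> 21 -> 18
Found: True
Comparisons: 3


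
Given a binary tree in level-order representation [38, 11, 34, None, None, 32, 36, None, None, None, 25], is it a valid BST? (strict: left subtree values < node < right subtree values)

Level-order array: [38, 11, 34, None, None, 32, 36, None, None, None, 25]
Validate using subtree bounds (lo, hi): at each node, require lo < value < hi,
then recurse left with hi=value and right with lo=value.
Preorder trace (stopping at first violation):
  at node 38 with bounds (-inf, +inf): OK
  at node 11 with bounds (-inf, 38): OK
  at node 34 with bounds (38, +inf): VIOLATION
Node 34 violates its bound: not (38 < 34 < +inf).
Result: Not a valid BST


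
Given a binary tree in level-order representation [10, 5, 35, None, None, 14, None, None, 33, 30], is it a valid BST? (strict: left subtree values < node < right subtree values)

Level-order array: [10, 5, 35, None, None, 14, None, None, 33, 30]
Validate using subtree bounds (lo, hi): at each node, require lo < value < hi,
then recurse left with hi=value and right with lo=value.
Preorder trace (stopping at first violation):
  at node 10 with bounds (-inf, +inf): OK
  at node 5 with bounds (-inf, 10): OK
  at node 35 with bounds (10, +inf): OK
  at node 14 with bounds (10, 35): OK
  at node 33 with bounds (14, 35): OK
  at node 30 with bounds (14, 33): OK
No violation found at any node.
Result: Valid BST


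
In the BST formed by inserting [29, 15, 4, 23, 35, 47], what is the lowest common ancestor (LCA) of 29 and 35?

Tree insertion order: [29, 15, 4, 23, 35, 47]
Tree (level-order array): [29, 15, 35, 4, 23, None, 47]
In a BST, the LCA of p=29, q=35 is the first node v on the
root-to-leaf path with p <= v <= q (go left if both < v, right if both > v).
Walk from root:
  at 29: 29 <= 29 <= 35, this is the LCA
LCA = 29


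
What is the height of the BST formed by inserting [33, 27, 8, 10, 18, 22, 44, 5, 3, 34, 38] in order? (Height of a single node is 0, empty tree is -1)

Insertion order: [33, 27, 8, 10, 18, 22, 44, 5, 3, 34, 38]
Tree (level-order array): [33, 27, 44, 8, None, 34, None, 5, 10, None, 38, 3, None, None, 18, None, None, None, None, None, 22]
Compute height bottom-up (empty subtree = -1):
  height(3) = 1 + max(-1, -1) = 0
  height(5) = 1 + max(0, -1) = 1
  height(22) = 1 + max(-1, -1) = 0
  height(18) = 1 + max(-1, 0) = 1
  height(10) = 1 + max(-1, 1) = 2
  height(8) = 1 + max(1, 2) = 3
  height(27) = 1 + max(3, -1) = 4
  height(38) = 1 + max(-1, -1) = 0
  height(34) = 1 + max(-1, 0) = 1
  height(44) = 1 + max(1, -1) = 2
  height(33) = 1 + max(4, 2) = 5
Height = 5


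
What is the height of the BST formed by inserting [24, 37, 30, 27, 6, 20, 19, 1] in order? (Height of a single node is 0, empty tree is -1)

Insertion order: [24, 37, 30, 27, 6, 20, 19, 1]
Tree (level-order array): [24, 6, 37, 1, 20, 30, None, None, None, 19, None, 27]
Compute height bottom-up (empty subtree = -1):
  height(1) = 1 + max(-1, -1) = 0
  height(19) = 1 + max(-1, -1) = 0
  height(20) = 1 + max(0, -1) = 1
  height(6) = 1 + max(0, 1) = 2
  height(27) = 1 + max(-1, -1) = 0
  height(30) = 1 + max(0, -1) = 1
  height(37) = 1 + max(1, -1) = 2
  height(24) = 1 + max(2, 2) = 3
Height = 3


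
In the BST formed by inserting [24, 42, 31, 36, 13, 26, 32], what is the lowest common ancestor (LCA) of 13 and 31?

Tree insertion order: [24, 42, 31, 36, 13, 26, 32]
Tree (level-order array): [24, 13, 42, None, None, 31, None, 26, 36, None, None, 32]
In a BST, the LCA of p=13, q=31 is the first node v on the
root-to-leaf path with p <= v <= q (go left if both < v, right if both > v).
Walk from root:
  at 24: 13 <= 24 <= 31, this is the LCA
LCA = 24


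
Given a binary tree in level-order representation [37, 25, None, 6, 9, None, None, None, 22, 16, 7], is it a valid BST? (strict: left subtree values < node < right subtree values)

Level-order array: [37, 25, None, 6, 9, None, None, None, 22, 16, 7]
Validate using subtree bounds (lo, hi): at each node, require lo < value < hi,
then recurse left with hi=value and right with lo=value.
Preorder trace (stopping at first violation):
  at node 37 with bounds (-inf, +inf): OK
  at node 25 with bounds (-inf, 37): OK
  at node 6 with bounds (-inf, 25): OK
  at node 9 with bounds (25, 37): VIOLATION
Node 9 violates its bound: not (25 < 9 < 37).
Result: Not a valid BST


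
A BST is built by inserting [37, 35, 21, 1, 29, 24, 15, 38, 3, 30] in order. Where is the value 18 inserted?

Starting tree (level order): [37, 35, 38, 21, None, None, None, 1, 29, None, 15, 24, 30, 3]
Insertion path: 37 -> 35 -> 21 -> 1 -> 15
Result: insert 18 as right child of 15
Final tree (level order): [37, 35, 38, 21, None, None, None, 1, 29, None, 15, 24, 30, 3, 18]


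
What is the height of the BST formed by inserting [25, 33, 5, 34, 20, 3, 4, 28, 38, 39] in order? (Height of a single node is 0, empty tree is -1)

Insertion order: [25, 33, 5, 34, 20, 3, 4, 28, 38, 39]
Tree (level-order array): [25, 5, 33, 3, 20, 28, 34, None, 4, None, None, None, None, None, 38, None, None, None, 39]
Compute height bottom-up (empty subtree = -1):
  height(4) = 1 + max(-1, -1) = 0
  height(3) = 1 + max(-1, 0) = 1
  height(20) = 1 + max(-1, -1) = 0
  height(5) = 1 + max(1, 0) = 2
  height(28) = 1 + max(-1, -1) = 0
  height(39) = 1 + max(-1, -1) = 0
  height(38) = 1 + max(-1, 0) = 1
  height(34) = 1 + max(-1, 1) = 2
  height(33) = 1 + max(0, 2) = 3
  height(25) = 1 + max(2, 3) = 4
Height = 4


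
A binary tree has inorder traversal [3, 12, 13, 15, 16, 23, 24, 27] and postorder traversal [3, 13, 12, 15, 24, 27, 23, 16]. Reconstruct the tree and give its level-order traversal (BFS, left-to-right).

Inorder:   [3, 12, 13, 15, 16, 23, 24, 27]
Postorder: [3, 13, 12, 15, 24, 27, 23, 16]
Algorithm: postorder visits root last, so walk postorder right-to-left;
each value is the root of the current inorder slice — split it at that
value, recurse on the right subtree first, then the left.
Recursive splits:
  root=16; inorder splits into left=[3, 12, 13, 15], right=[23, 24, 27]
  root=23; inorder splits into left=[], right=[24, 27]
  root=27; inorder splits into left=[24], right=[]
  root=24; inorder splits into left=[], right=[]
  root=15; inorder splits into left=[3, 12, 13], right=[]
  root=12; inorder splits into left=[3], right=[13]
  root=13; inorder splits into left=[], right=[]
  root=3; inorder splits into left=[], right=[]
Reconstructed level-order: [16, 15, 23, 12, 27, 3, 13, 24]


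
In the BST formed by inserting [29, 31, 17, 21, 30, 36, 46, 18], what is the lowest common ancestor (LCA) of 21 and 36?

Tree insertion order: [29, 31, 17, 21, 30, 36, 46, 18]
Tree (level-order array): [29, 17, 31, None, 21, 30, 36, 18, None, None, None, None, 46]
In a BST, the LCA of p=21, q=36 is the first node v on the
root-to-leaf path with p <= v <= q (go left if both < v, right if both > v).
Walk from root:
  at 29: 21 <= 29 <= 36, this is the LCA
LCA = 29


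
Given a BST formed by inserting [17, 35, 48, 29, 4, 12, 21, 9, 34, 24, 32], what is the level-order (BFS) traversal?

Tree insertion order: [17, 35, 48, 29, 4, 12, 21, 9, 34, 24, 32]
Tree (level-order array): [17, 4, 35, None, 12, 29, 48, 9, None, 21, 34, None, None, None, None, None, 24, 32]
BFS from the root, enqueuing left then right child of each popped node:
  queue [17] -> pop 17, enqueue [4, 35], visited so far: [17]
  queue [4, 35] -> pop 4, enqueue [12], visited so far: [17, 4]
  queue [35, 12] -> pop 35, enqueue [29, 48], visited so far: [17, 4, 35]
  queue [12, 29, 48] -> pop 12, enqueue [9], visited so far: [17, 4, 35, 12]
  queue [29, 48, 9] -> pop 29, enqueue [21, 34], visited so far: [17, 4, 35, 12, 29]
  queue [48, 9, 21, 34] -> pop 48, enqueue [none], visited so far: [17, 4, 35, 12, 29, 48]
  queue [9, 21, 34] -> pop 9, enqueue [none], visited so far: [17, 4, 35, 12, 29, 48, 9]
  queue [21, 34] -> pop 21, enqueue [24], visited so far: [17, 4, 35, 12, 29, 48, 9, 21]
  queue [34, 24] -> pop 34, enqueue [32], visited so far: [17, 4, 35, 12, 29, 48, 9, 21, 34]
  queue [24, 32] -> pop 24, enqueue [none], visited so far: [17, 4, 35, 12, 29, 48, 9, 21, 34, 24]
  queue [32] -> pop 32, enqueue [none], visited so far: [17, 4, 35, 12, 29, 48, 9, 21, 34, 24, 32]
Result: [17, 4, 35, 12, 29, 48, 9, 21, 34, 24, 32]


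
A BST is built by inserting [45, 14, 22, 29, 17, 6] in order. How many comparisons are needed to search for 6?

Search path for 6: 45 -> 14 -> 6
Found: True
Comparisons: 3


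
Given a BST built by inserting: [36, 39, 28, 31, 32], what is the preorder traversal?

Tree insertion order: [36, 39, 28, 31, 32]
Tree (level-order array): [36, 28, 39, None, 31, None, None, None, 32]
Preorder traversal: [36, 28, 31, 32, 39]


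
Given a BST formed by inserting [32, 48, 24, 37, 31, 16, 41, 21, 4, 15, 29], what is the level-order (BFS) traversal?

Tree insertion order: [32, 48, 24, 37, 31, 16, 41, 21, 4, 15, 29]
Tree (level-order array): [32, 24, 48, 16, 31, 37, None, 4, 21, 29, None, None, 41, None, 15]
BFS from the root, enqueuing left then right child of each popped node:
  queue [32] -> pop 32, enqueue [24, 48], visited so far: [32]
  queue [24, 48] -> pop 24, enqueue [16, 31], visited so far: [32, 24]
  queue [48, 16, 31] -> pop 48, enqueue [37], visited so far: [32, 24, 48]
  queue [16, 31, 37] -> pop 16, enqueue [4, 21], visited so far: [32, 24, 48, 16]
  queue [31, 37, 4, 21] -> pop 31, enqueue [29], visited so far: [32, 24, 48, 16, 31]
  queue [37, 4, 21, 29] -> pop 37, enqueue [41], visited so far: [32, 24, 48, 16, 31, 37]
  queue [4, 21, 29, 41] -> pop 4, enqueue [15], visited so far: [32, 24, 48, 16, 31, 37, 4]
  queue [21, 29, 41, 15] -> pop 21, enqueue [none], visited so far: [32, 24, 48, 16, 31, 37, 4, 21]
  queue [29, 41, 15] -> pop 29, enqueue [none], visited so far: [32, 24, 48, 16, 31, 37, 4, 21, 29]
  queue [41, 15] -> pop 41, enqueue [none], visited so far: [32, 24, 48, 16, 31, 37, 4, 21, 29, 41]
  queue [15] -> pop 15, enqueue [none], visited so far: [32, 24, 48, 16, 31, 37, 4, 21, 29, 41, 15]
Result: [32, 24, 48, 16, 31, 37, 4, 21, 29, 41, 15]


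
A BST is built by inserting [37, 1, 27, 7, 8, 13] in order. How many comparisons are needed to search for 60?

Search path for 60: 37
Found: False
Comparisons: 1


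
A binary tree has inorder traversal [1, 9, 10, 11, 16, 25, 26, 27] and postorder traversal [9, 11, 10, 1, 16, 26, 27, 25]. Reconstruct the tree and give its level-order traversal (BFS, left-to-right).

Inorder:   [1, 9, 10, 11, 16, 25, 26, 27]
Postorder: [9, 11, 10, 1, 16, 26, 27, 25]
Algorithm: postorder visits root last, so walk postorder right-to-left;
each value is the root of the current inorder slice — split it at that
value, recurse on the right subtree first, then the left.
Recursive splits:
  root=25; inorder splits into left=[1, 9, 10, 11, 16], right=[26, 27]
  root=27; inorder splits into left=[26], right=[]
  root=26; inorder splits into left=[], right=[]
  root=16; inorder splits into left=[1, 9, 10, 11], right=[]
  root=1; inorder splits into left=[], right=[9, 10, 11]
  root=10; inorder splits into left=[9], right=[11]
  root=11; inorder splits into left=[], right=[]
  root=9; inorder splits into left=[], right=[]
Reconstructed level-order: [25, 16, 27, 1, 26, 10, 9, 11]


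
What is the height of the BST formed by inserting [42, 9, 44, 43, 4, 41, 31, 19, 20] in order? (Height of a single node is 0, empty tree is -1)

Insertion order: [42, 9, 44, 43, 4, 41, 31, 19, 20]
Tree (level-order array): [42, 9, 44, 4, 41, 43, None, None, None, 31, None, None, None, 19, None, None, 20]
Compute height bottom-up (empty subtree = -1):
  height(4) = 1 + max(-1, -1) = 0
  height(20) = 1 + max(-1, -1) = 0
  height(19) = 1 + max(-1, 0) = 1
  height(31) = 1 + max(1, -1) = 2
  height(41) = 1 + max(2, -1) = 3
  height(9) = 1 + max(0, 3) = 4
  height(43) = 1 + max(-1, -1) = 0
  height(44) = 1 + max(0, -1) = 1
  height(42) = 1 + max(4, 1) = 5
Height = 5


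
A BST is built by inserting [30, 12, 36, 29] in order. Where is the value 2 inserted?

Starting tree (level order): [30, 12, 36, None, 29]
Insertion path: 30 -> 12
Result: insert 2 as left child of 12
Final tree (level order): [30, 12, 36, 2, 29]


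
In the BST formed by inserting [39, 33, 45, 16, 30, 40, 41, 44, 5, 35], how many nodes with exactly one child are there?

Tree built from: [39, 33, 45, 16, 30, 40, 41, 44, 5, 35]
Tree (level-order array): [39, 33, 45, 16, 35, 40, None, 5, 30, None, None, None, 41, None, None, None, None, None, 44]
Rule: These are nodes with exactly 1 non-null child.
Per-node child counts:
  node 39: 2 child(ren)
  node 33: 2 child(ren)
  node 16: 2 child(ren)
  node 5: 0 child(ren)
  node 30: 0 child(ren)
  node 35: 0 child(ren)
  node 45: 1 child(ren)
  node 40: 1 child(ren)
  node 41: 1 child(ren)
  node 44: 0 child(ren)
Matching nodes: [45, 40, 41]
Count of nodes with exactly one child: 3


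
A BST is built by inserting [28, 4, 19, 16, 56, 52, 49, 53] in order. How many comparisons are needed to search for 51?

Search path for 51: 28 -> 56 -> 52 -> 49
Found: False
Comparisons: 4


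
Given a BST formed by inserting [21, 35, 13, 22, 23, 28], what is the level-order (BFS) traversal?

Tree insertion order: [21, 35, 13, 22, 23, 28]
Tree (level-order array): [21, 13, 35, None, None, 22, None, None, 23, None, 28]
BFS from the root, enqueuing left then right child of each popped node:
  queue [21] -> pop 21, enqueue [13, 35], visited so far: [21]
  queue [13, 35] -> pop 13, enqueue [none], visited so far: [21, 13]
  queue [35] -> pop 35, enqueue [22], visited so far: [21, 13, 35]
  queue [22] -> pop 22, enqueue [23], visited so far: [21, 13, 35, 22]
  queue [23] -> pop 23, enqueue [28], visited so far: [21, 13, 35, 22, 23]
  queue [28] -> pop 28, enqueue [none], visited so far: [21, 13, 35, 22, 23, 28]
Result: [21, 13, 35, 22, 23, 28]


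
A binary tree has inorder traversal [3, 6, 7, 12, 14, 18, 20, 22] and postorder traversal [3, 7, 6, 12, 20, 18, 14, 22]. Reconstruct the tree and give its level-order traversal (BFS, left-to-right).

Inorder:   [3, 6, 7, 12, 14, 18, 20, 22]
Postorder: [3, 7, 6, 12, 20, 18, 14, 22]
Algorithm: postorder visits root last, so walk postorder right-to-left;
each value is the root of the current inorder slice — split it at that
value, recurse on the right subtree first, then the left.
Recursive splits:
  root=22; inorder splits into left=[3, 6, 7, 12, 14, 18, 20], right=[]
  root=14; inorder splits into left=[3, 6, 7, 12], right=[18, 20]
  root=18; inorder splits into left=[], right=[20]
  root=20; inorder splits into left=[], right=[]
  root=12; inorder splits into left=[3, 6, 7], right=[]
  root=6; inorder splits into left=[3], right=[7]
  root=7; inorder splits into left=[], right=[]
  root=3; inorder splits into left=[], right=[]
Reconstructed level-order: [22, 14, 12, 18, 6, 20, 3, 7]


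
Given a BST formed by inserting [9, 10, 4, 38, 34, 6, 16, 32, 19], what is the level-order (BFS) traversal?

Tree insertion order: [9, 10, 4, 38, 34, 6, 16, 32, 19]
Tree (level-order array): [9, 4, 10, None, 6, None, 38, None, None, 34, None, 16, None, None, 32, 19]
BFS from the root, enqueuing left then right child of each popped node:
  queue [9] -> pop 9, enqueue [4, 10], visited so far: [9]
  queue [4, 10] -> pop 4, enqueue [6], visited so far: [9, 4]
  queue [10, 6] -> pop 10, enqueue [38], visited so far: [9, 4, 10]
  queue [6, 38] -> pop 6, enqueue [none], visited so far: [9, 4, 10, 6]
  queue [38] -> pop 38, enqueue [34], visited so far: [9, 4, 10, 6, 38]
  queue [34] -> pop 34, enqueue [16], visited so far: [9, 4, 10, 6, 38, 34]
  queue [16] -> pop 16, enqueue [32], visited so far: [9, 4, 10, 6, 38, 34, 16]
  queue [32] -> pop 32, enqueue [19], visited so far: [9, 4, 10, 6, 38, 34, 16, 32]
  queue [19] -> pop 19, enqueue [none], visited so far: [9, 4, 10, 6, 38, 34, 16, 32, 19]
Result: [9, 4, 10, 6, 38, 34, 16, 32, 19]


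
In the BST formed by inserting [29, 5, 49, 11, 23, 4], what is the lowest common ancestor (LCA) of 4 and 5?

Tree insertion order: [29, 5, 49, 11, 23, 4]
Tree (level-order array): [29, 5, 49, 4, 11, None, None, None, None, None, 23]
In a BST, the LCA of p=4, q=5 is the first node v on the
root-to-leaf path with p <= v <= q (go left if both < v, right if both > v).
Walk from root:
  at 29: both 4 and 5 < 29, go left
  at 5: 4 <= 5 <= 5, this is the LCA
LCA = 5


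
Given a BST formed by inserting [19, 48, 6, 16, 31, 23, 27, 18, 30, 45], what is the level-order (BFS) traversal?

Tree insertion order: [19, 48, 6, 16, 31, 23, 27, 18, 30, 45]
Tree (level-order array): [19, 6, 48, None, 16, 31, None, None, 18, 23, 45, None, None, None, 27, None, None, None, 30]
BFS from the root, enqueuing left then right child of each popped node:
  queue [19] -> pop 19, enqueue [6, 48], visited so far: [19]
  queue [6, 48] -> pop 6, enqueue [16], visited so far: [19, 6]
  queue [48, 16] -> pop 48, enqueue [31], visited so far: [19, 6, 48]
  queue [16, 31] -> pop 16, enqueue [18], visited so far: [19, 6, 48, 16]
  queue [31, 18] -> pop 31, enqueue [23, 45], visited so far: [19, 6, 48, 16, 31]
  queue [18, 23, 45] -> pop 18, enqueue [none], visited so far: [19, 6, 48, 16, 31, 18]
  queue [23, 45] -> pop 23, enqueue [27], visited so far: [19, 6, 48, 16, 31, 18, 23]
  queue [45, 27] -> pop 45, enqueue [none], visited so far: [19, 6, 48, 16, 31, 18, 23, 45]
  queue [27] -> pop 27, enqueue [30], visited so far: [19, 6, 48, 16, 31, 18, 23, 45, 27]
  queue [30] -> pop 30, enqueue [none], visited so far: [19, 6, 48, 16, 31, 18, 23, 45, 27, 30]
Result: [19, 6, 48, 16, 31, 18, 23, 45, 27, 30]


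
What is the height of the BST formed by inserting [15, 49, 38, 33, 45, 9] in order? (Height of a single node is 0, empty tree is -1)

Insertion order: [15, 49, 38, 33, 45, 9]
Tree (level-order array): [15, 9, 49, None, None, 38, None, 33, 45]
Compute height bottom-up (empty subtree = -1):
  height(9) = 1 + max(-1, -1) = 0
  height(33) = 1 + max(-1, -1) = 0
  height(45) = 1 + max(-1, -1) = 0
  height(38) = 1 + max(0, 0) = 1
  height(49) = 1 + max(1, -1) = 2
  height(15) = 1 + max(0, 2) = 3
Height = 3


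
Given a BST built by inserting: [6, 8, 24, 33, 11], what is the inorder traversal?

Tree insertion order: [6, 8, 24, 33, 11]
Tree (level-order array): [6, None, 8, None, 24, 11, 33]
Inorder traversal: [6, 8, 11, 24, 33]


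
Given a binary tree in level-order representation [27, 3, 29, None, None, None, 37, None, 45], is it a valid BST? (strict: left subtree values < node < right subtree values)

Level-order array: [27, 3, 29, None, None, None, 37, None, 45]
Validate using subtree bounds (lo, hi): at each node, require lo < value < hi,
then recurse left with hi=value and right with lo=value.
Preorder trace (stopping at first violation):
  at node 27 with bounds (-inf, +inf): OK
  at node 3 with bounds (-inf, 27): OK
  at node 29 with bounds (27, +inf): OK
  at node 37 with bounds (29, +inf): OK
  at node 45 with bounds (37, +inf): OK
No violation found at any node.
Result: Valid BST


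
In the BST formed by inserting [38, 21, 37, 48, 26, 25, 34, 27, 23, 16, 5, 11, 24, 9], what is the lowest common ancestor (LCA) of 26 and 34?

Tree insertion order: [38, 21, 37, 48, 26, 25, 34, 27, 23, 16, 5, 11, 24, 9]
Tree (level-order array): [38, 21, 48, 16, 37, None, None, 5, None, 26, None, None, 11, 25, 34, 9, None, 23, None, 27, None, None, None, None, 24]
In a BST, the LCA of p=26, q=34 is the first node v on the
root-to-leaf path with p <= v <= q (go left if both < v, right if both > v).
Walk from root:
  at 38: both 26 and 34 < 38, go left
  at 21: both 26 and 34 > 21, go right
  at 37: both 26 and 34 < 37, go left
  at 26: 26 <= 26 <= 34, this is the LCA
LCA = 26


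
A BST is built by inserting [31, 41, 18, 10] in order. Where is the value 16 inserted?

Starting tree (level order): [31, 18, 41, 10]
Insertion path: 31 -> 18 -> 10
Result: insert 16 as right child of 10
Final tree (level order): [31, 18, 41, 10, None, None, None, None, 16]


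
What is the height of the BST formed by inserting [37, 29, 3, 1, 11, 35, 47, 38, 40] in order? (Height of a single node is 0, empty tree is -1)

Insertion order: [37, 29, 3, 1, 11, 35, 47, 38, 40]
Tree (level-order array): [37, 29, 47, 3, 35, 38, None, 1, 11, None, None, None, 40]
Compute height bottom-up (empty subtree = -1):
  height(1) = 1 + max(-1, -1) = 0
  height(11) = 1 + max(-1, -1) = 0
  height(3) = 1 + max(0, 0) = 1
  height(35) = 1 + max(-1, -1) = 0
  height(29) = 1 + max(1, 0) = 2
  height(40) = 1 + max(-1, -1) = 0
  height(38) = 1 + max(-1, 0) = 1
  height(47) = 1 + max(1, -1) = 2
  height(37) = 1 + max(2, 2) = 3
Height = 3


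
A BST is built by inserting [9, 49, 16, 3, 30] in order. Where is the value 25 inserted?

Starting tree (level order): [9, 3, 49, None, None, 16, None, None, 30]
Insertion path: 9 -> 49 -> 16 -> 30
Result: insert 25 as left child of 30
Final tree (level order): [9, 3, 49, None, None, 16, None, None, 30, 25]


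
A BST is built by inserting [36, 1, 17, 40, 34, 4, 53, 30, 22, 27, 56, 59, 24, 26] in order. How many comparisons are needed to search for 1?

Search path for 1: 36 -> 1
Found: True
Comparisons: 2


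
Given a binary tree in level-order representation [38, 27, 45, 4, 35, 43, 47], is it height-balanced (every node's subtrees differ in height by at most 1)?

Tree (level-order array): [38, 27, 45, 4, 35, 43, 47]
Definition: a tree is height-balanced if, at every node, |h(left) - h(right)| <= 1 (empty subtree has height -1).
Bottom-up per-node check:
  node 4: h_left=-1, h_right=-1, diff=0 [OK], height=0
  node 35: h_left=-1, h_right=-1, diff=0 [OK], height=0
  node 27: h_left=0, h_right=0, diff=0 [OK], height=1
  node 43: h_left=-1, h_right=-1, diff=0 [OK], height=0
  node 47: h_left=-1, h_right=-1, diff=0 [OK], height=0
  node 45: h_left=0, h_right=0, diff=0 [OK], height=1
  node 38: h_left=1, h_right=1, diff=0 [OK], height=2
All nodes satisfy the balance condition.
Result: Balanced


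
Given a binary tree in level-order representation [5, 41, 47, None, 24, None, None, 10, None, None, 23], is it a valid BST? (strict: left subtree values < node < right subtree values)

Level-order array: [5, 41, 47, None, 24, None, None, 10, None, None, 23]
Validate using subtree bounds (lo, hi): at each node, require lo < value < hi,
then recurse left with hi=value and right with lo=value.
Preorder trace (stopping at first violation):
  at node 5 with bounds (-inf, +inf): OK
  at node 41 with bounds (-inf, 5): VIOLATION
Node 41 violates its bound: not (-inf < 41 < 5).
Result: Not a valid BST


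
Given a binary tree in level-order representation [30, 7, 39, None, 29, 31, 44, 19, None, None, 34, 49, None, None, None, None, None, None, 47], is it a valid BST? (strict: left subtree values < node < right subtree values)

Level-order array: [30, 7, 39, None, 29, 31, 44, 19, None, None, 34, 49, None, None, None, None, None, None, 47]
Validate using subtree bounds (lo, hi): at each node, require lo < value < hi,
then recurse left with hi=value and right with lo=value.
Preorder trace (stopping at first violation):
  at node 30 with bounds (-inf, +inf): OK
  at node 7 with bounds (-inf, 30): OK
  at node 29 with bounds (7, 30): OK
  at node 19 with bounds (7, 29): OK
  at node 39 with bounds (30, +inf): OK
  at node 31 with bounds (30, 39): OK
  at node 34 with bounds (31, 39): OK
  at node 44 with bounds (39, +inf): OK
  at node 49 with bounds (39, 44): VIOLATION
Node 49 violates its bound: not (39 < 49 < 44).
Result: Not a valid BST


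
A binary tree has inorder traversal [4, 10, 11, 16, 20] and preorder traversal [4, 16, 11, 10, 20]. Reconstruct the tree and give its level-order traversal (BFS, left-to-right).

Inorder:  [4, 10, 11, 16, 20]
Preorder: [4, 16, 11, 10, 20]
Algorithm: preorder visits root first, so consume preorder in order;
for each root, split the current inorder slice at that value into
left-subtree inorder and right-subtree inorder, then recurse.
Recursive splits:
  root=4; inorder splits into left=[], right=[10, 11, 16, 20]
  root=16; inorder splits into left=[10, 11], right=[20]
  root=11; inorder splits into left=[10], right=[]
  root=10; inorder splits into left=[], right=[]
  root=20; inorder splits into left=[], right=[]
Reconstructed level-order: [4, 16, 11, 20, 10]


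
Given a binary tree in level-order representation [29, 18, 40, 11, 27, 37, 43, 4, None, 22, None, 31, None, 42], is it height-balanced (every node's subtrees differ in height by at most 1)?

Tree (level-order array): [29, 18, 40, 11, 27, 37, 43, 4, None, 22, None, 31, None, 42]
Definition: a tree is height-balanced if, at every node, |h(left) - h(right)| <= 1 (empty subtree has height -1).
Bottom-up per-node check:
  node 4: h_left=-1, h_right=-1, diff=0 [OK], height=0
  node 11: h_left=0, h_right=-1, diff=1 [OK], height=1
  node 22: h_left=-1, h_right=-1, diff=0 [OK], height=0
  node 27: h_left=0, h_right=-1, diff=1 [OK], height=1
  node 18: h_left=1, h_right=1, diff=0 [OK], height=2
  node 31: h_left=-1, h_right=-1, diff=0 [OK], height=0
  node 37: h_left=0, h_right=-1, diff=1 [OK], height=1
  node 42: h_left=-1, h_right=-1, diff=0 [OK], height=0
  node 43: h_left=0, h_right=-1, diff=1 [OK], height=1
  node 40: h_left=1, h_right=1, diff=0 [OK], height=2
  node 29: h_left=2, h_right=2, diff=0 [OK], height=3
All nodes satisfy the balance condition.
Result: Balanced


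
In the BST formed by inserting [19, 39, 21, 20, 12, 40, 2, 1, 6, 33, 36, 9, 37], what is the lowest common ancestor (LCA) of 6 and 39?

Tree insertion order: [19, 39, 21, 20, 12, 40, 2, 1, 6, 33, 36, 9, 37]
Tree (level-order array): [19, 12, 39, 2, None, 21, 40, 1, 6, 20, 33, None, None, None, None, None, 9, None, None, None, 36, None, None, None, 37]
In a BST, the LCA of p=6, q=39 is the first node v on the
root-to-leaf path with p <= v <= q (go left if both < v, right if both > v).
Walk from root:
  at 19: 6 <= 19 <= 39, this is the LCA
LCA = 19


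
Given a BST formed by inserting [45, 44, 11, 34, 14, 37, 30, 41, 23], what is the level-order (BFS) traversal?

Tree insertion order: [45, 44, 11, 34, 14, 37, 30, 41, 23]
Tree (level-order array): [45, 44, None, 11, None, None, 34, 14, 37, None, 30, None, 41, 23]
BFS from the root, enqueuing left then right child of each popped node:
  queue [45] -> pop 45, enqueue [44], visited so far: [45]
  queue [44] -> pop 44, enqueue [11], visited so far: [45, 44]
  queue [11] -> pop 11, enqueue [34], visited so far: [45, 44, 11]
  queue [34] -> pop 34, enqueue [14, 37], visited so far: [45, 44, 11, 34]
  queue [14, 37] -> pop 14, enqueue [30], visited so far: [45, 44, 11, 34, 14]
  queue [37, 30] -> pop 37, enqueue [41], visited so far: [45, 44, 11, 34, 14, 37]
  queue [30, 41] -> pop 30, enqueue [23], visited so far: [45, 44, 11, 34, 14, 37, 30]
  queue [41, 23] -> pop 41, enqueue [none], visited so far: [45, 44, 11, 34, 14, 37, 30, 41]
  queue [23] -> pop 23, enqueue [none], visited so far: [45, 44, 11, 34, 14, 37, 30, 41, 23]
Result: [45, 44, 11, 34, 14, 37, 30, 41, 23]


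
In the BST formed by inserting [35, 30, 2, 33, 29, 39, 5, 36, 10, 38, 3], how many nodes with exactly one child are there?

Tree built from: [35, 30, 2, 33, 29, 39, 5, 36, 10, 38, 3]
Tree (level-order array): [35, 30, 39, 2, 33, 36, None, None, 29, None, None, None, 38, 5, None, None, None, 3, 10]
Rule: These are nodes with exactly 1 non-null child.
Per-node child counts:
  node 35: 2 child(ren)
  node 30: 2 child(ren)
  node 2: 1 child(ren)
  node 29: 1 child(ren)
  node 5: 2 child(ren)
  node 3: 0 child(ren)
  node 10: 0 child(ren)
  node 33: 0 child(ren)
  node 39: 1 child(ren)
  node 36: 1 child(ren)
  node 38: 0 child(ren)
Matching nodes: [2, 29, 39, 36]
Count of nodes with exactly one child: 4


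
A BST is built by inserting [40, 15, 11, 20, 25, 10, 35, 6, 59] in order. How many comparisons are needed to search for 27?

Search path for 27: 40 -> 15 -> 20 -> 25 -> 35
Found: False
Comparisons: 5


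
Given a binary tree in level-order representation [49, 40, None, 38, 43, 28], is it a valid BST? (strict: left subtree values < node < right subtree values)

Level-order array: [49, 40, None, 38, 43, 28]
Validate using subtree bounds (lo, hi): at each node, require lo < value < hi,
then recurse left with hi=value and right with lo=value.
Preorder trace (stopping at first violation):
  at node 49 with bounds (-inf, +inf): OK
  at node 40 with bounds (-inf, 49): OK
  at node 38 with bounds (-inf, 40): OK
  at node 28 with bounds (-inf, 38): OK
  at node 43 with bounds (40, 49): OK
No violation found at any node.
Result: Valid BST


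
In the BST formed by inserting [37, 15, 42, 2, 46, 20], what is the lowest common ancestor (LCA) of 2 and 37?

Tree insertion order: [37, 15, 42, 2, 46, 20]
Tree (level-order array): [37, 15, 42, 2, 20, None, 46]
In a BST, the LCA of p=2, q=37 is the first node v on the
root-to-leaf path with p <= v <= q (go left if both < v, right if both > v).
Walk from root:
  at 37: 2 <= 37 <= 37, this is the LCA
LCA = 37


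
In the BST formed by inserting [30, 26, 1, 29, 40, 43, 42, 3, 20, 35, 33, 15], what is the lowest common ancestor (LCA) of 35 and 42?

Tree insertion order: [30, 26, 1, 29, 40, 43, 42, 3, 20, 35, 33, 15]
Tree (level-order array): [30, 26, 40, 1, 29, 35, 43, None, 3, None, None, 33, None, 42, None, None, 20, None, None, None, None, 15]
In a BST, the LCA of p=35, q=42 is the first node v on the
root-to-leaf path with p <= v <= q (go left if both < v, right if both > v).
Walk from root:
  at 30: both 35 and 42 > 30, go right
  at 40: 35 <= 40 <= 42, this is the LCA
LCA = 40


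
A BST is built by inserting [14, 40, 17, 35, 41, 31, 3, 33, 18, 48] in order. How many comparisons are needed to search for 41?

Search path for 41: 14 -> 40 -> 41
Found: True
Comparisons: 3


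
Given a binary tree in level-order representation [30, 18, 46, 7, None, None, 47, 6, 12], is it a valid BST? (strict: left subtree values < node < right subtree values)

Level-order array: [30, 18, 46, 7, None, None, 47, 6, 12]
Validate using subtree bounds (lo, hi): at each node, require lo < value < hi,
then recurse left with hi=value and right with lo=value.
Preorder trace (stopping at first violation):
  at node 30 with bounds (-inf, +inf): OK
  at node 18 with bounds (-inf, 30): OK
  at node 7 with bounds (-inf, 18): OK
  at node 6 with bounds (-inf, 7): OK
  at node 12 with bounds (7, 18): OK
  at node 46 with bounds (30, +inf): OK
  at node 47 with bounds (46, +inf): OK
No violation found at any node.
Result: Valid BST


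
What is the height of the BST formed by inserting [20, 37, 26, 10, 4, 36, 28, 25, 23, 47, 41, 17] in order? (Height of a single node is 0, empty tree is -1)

Insertion order: [20, 37, 26, 10, 4, 36, 28, 25, 23, 47, 41, 17]
Tree (level-order array): [20, 10, 37, 4, 17, 26, 47, None, None, None, None, 25, 36, 41, None, 23, None, 28]
Compute height bottom-up (empty subtree = -1):
  height(4) = 1 + max(-1, -1) = 0
  height(17) = 1 + max(-1, -1) = 0
  height(10) = 1 + max(0, 0) = 1
  height(23) = 1 + max(-1, -1) = 0
  height(25) = 1 + max(0, -1) = 1
  height(28) = 1 + max(-1, -1) = 0
  height(36) = 1 + max(0, -1) = 1
  height(26) = 1 + max(1, 1) = 2
  height(41) = 1 + max(-1, -1) = 0
  height(47) = 1 + max(0, -1) = 1
  height(37) = 1 + max(2, 1) = 3
  height(20) = 1 + max(1, 3) = 4
Height = 4
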